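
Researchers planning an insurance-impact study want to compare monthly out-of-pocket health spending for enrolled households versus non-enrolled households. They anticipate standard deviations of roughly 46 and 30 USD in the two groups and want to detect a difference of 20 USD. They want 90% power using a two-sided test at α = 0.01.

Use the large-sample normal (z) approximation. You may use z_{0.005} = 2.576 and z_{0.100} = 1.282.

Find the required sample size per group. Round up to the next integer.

n = 113 per group

n = (z_{α/2} + z_β)² · (σ₁² + σ₂²) / δ²
  = (2.576 + 1.282)² · (46² + 30² = 3016) / 20²
  = 14.8842 · 3016 / 400
  = 112.23
Round up → n = 113 per group.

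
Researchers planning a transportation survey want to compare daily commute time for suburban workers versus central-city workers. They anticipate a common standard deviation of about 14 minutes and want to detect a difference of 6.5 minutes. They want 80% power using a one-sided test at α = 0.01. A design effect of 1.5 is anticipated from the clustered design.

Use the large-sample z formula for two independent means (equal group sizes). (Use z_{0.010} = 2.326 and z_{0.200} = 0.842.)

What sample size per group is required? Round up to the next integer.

n = 140 per group

n = (z_α + z_β)² · (σ₁² + σ₂²) / δ²
  = (2.326 + 0.842)² · (2·14² = 392) / 6.5²
  = 10.0362 · 392 / 42.25
  = 93.12
Design effect: 1.5 × 93.12 = 139.68.
Round up → n = 140 per group.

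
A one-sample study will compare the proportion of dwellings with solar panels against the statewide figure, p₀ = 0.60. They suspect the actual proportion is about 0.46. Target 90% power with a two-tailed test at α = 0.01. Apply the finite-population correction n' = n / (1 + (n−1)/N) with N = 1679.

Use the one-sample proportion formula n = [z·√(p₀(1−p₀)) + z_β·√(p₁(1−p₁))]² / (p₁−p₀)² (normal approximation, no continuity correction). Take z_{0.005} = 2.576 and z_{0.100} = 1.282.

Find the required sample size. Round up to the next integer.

n = [z_{α/2}·√(p₀q₀) + z_β·√(p₁q₁)]² / (p₁ − p₀)²
  = [2.576·√(0.60·0.40) + 1.282·√(0.46·0.54)]² / (-0.14)²
  = [2.576·0.4899 + 1.282·0.4984]² / 0.0196
  = [1.9009]² / 0.0196
  = 184.36
Finite-population correction (N = 1679): 184.36 / (1 + (184.36 − 1)/1679) = 166.21.
Round up → n = 167.

n = 167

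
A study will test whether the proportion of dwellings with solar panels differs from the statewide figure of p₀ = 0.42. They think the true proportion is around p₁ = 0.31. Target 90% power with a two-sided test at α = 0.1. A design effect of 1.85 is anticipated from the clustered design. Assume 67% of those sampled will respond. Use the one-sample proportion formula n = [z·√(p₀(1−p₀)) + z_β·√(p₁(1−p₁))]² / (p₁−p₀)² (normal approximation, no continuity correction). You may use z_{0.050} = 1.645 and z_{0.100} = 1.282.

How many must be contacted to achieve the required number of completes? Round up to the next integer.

n = 451

n = [z_{α/2}·√(p₀q₀) + z_β·√(p₁q₁)]² / (p₁ − p₀)²
  = [1.645·√(0.42·0.58) + 1.282·√(0.31·0.69)]² / (-0.11)²
  = [1.645·0.4936 + 1.282·0.4625]² / 0.0121
  = [1.4048]² / 0.0121
  = 163.10
Design effect: 1.85 × 163.10 = 301.74.
Adjust for 67% response: 301.74 / 0.67 = 450.35.
Round up → n = 451.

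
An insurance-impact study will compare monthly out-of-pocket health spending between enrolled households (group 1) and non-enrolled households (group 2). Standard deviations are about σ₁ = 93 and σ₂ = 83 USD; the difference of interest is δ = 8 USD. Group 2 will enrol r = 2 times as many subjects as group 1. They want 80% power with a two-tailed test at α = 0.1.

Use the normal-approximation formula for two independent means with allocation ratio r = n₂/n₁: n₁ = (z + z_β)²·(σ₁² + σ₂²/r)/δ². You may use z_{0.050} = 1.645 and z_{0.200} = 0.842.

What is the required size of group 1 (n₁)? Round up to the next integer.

n₁ = (z_{α/2} + z_β)² · (σ₁² + σ₂²/r) / δ²
   = (1.645 + 0.842)² · (93² + 83²/2) / 8²
   = 6.1852 · (8649 + 3444.5) / 64
   = 6.1852 · 12093.5 / 64
   = 1168.76
Round up → n₁ = 1169; n₂ = r·n₁ = 2 × 1169 = 2338.

n₁ = 1169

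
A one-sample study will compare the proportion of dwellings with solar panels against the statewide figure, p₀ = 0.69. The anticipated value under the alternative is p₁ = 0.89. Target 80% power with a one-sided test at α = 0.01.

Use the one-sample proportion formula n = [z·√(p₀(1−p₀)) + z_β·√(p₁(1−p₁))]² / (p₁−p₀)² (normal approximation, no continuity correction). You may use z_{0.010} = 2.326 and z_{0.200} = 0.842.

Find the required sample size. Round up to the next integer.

n = 45

n = [z_α·√(p₀q₀) + z_β·√(p₁q₁)]² / (p₁ − p₀)²
  = [2.326·√(0.69·0.31) + 0.842·√(0.89·0.11)]² / (0.20)²
  = [2.326·0.4625 + 0.842·0.3129]² / 0.0400
  = [1.3392]² / 0.0400
  = 44.84
Round up → n = 45.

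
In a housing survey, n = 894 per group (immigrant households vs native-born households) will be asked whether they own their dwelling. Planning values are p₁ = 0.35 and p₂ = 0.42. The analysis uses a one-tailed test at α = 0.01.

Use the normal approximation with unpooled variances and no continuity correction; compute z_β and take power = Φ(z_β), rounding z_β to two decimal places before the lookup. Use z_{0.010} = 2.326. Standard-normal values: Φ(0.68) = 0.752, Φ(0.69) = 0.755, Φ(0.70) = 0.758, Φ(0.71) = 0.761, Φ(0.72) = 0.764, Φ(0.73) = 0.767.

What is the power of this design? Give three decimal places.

z_β = |p₁−p₂|·√(n/[p₁q₁+p₂q₂]) − z_α
    = 0.07 · √(894/0.4711) − 2.326
    = 0.07 · 43.5624 − 2.326
    = 3.0494 − 2.326 = 0.7234 → 0.72
Power = Φ(0.72) = 0.764.

Power ≈ 0.764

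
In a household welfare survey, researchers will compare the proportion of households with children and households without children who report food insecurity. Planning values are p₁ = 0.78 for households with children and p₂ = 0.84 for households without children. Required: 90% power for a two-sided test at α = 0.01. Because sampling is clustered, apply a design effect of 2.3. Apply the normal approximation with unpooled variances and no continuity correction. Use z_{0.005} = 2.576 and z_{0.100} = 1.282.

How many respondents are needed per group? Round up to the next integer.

n = (z_{α/2} + z_β)² · [p₁(1−p₁) + p₂(1−p₂)] / (p₁ − p₂)²
  = (2.576 + 1.282)² · (0.78·0.22 + 0.84·0.16) / (-0.06)²
  = (3.858)² · (0.1716 + 0.1344) / 0.0036
  = 14.8842 · 0.3060 / 0.0036
  = 1265.15
Design effect: 2.3 × 1265.15 = 2909.85.
Round up → n = 2910 per group.

n = 2910 per group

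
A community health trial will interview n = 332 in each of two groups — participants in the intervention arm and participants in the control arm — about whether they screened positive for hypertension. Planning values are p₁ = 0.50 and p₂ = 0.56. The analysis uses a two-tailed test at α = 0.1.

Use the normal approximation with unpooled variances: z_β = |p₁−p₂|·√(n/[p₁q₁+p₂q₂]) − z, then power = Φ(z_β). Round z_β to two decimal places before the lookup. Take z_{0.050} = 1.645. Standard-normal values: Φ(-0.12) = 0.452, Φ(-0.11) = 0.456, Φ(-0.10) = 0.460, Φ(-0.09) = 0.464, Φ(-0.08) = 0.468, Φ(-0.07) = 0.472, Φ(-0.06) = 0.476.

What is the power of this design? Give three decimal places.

Power ≈ 0.464

z_β = |p₁−p₂|·√(n/[p₁q₁+p₂q₂]) − z_{α/2}
    = 0.06 · √(332/0.4964) − 1.645
    = 0.06 · 25.8615 − 1.645
    = 1.5517 − 1.645 = -0.0933 → -0.09
Power = Φ(-0.09) = 0.464.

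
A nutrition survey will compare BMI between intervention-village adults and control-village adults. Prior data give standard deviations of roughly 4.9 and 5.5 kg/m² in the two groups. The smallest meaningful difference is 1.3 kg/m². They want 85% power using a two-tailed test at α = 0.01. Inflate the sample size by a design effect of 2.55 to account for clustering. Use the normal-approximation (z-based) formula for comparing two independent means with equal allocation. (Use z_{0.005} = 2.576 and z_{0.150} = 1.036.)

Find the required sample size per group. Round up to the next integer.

n = 1069 per group

n = (z_{α/2} + z_β)² · (σ₁² + σ₂²) / δ²
  = (2.576 + 1.036)² · (4.9² + 5.5² = 54.26) / 1.3²
  = 13.0465 · 54.26 / 1.69
  = 418.88
Design effect: 2.55 × 418.88 = 1068.14.
Round up → n = 1069 per group.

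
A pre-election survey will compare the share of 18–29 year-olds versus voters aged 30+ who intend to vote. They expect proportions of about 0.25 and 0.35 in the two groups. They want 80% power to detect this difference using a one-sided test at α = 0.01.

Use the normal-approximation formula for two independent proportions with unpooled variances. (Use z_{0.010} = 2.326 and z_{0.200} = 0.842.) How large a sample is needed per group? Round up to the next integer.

n = (z_α + z_β)² · [p₁(1−p₁) + p₂(1−p₂)] / (p₁ − p₂)²
  = (2.326 + 0.842)² · (0.25·0.75 + 0.35·0.65) / (-0.10)²
  = (3.168)² · (0.1875 + 0.2275) / 0.0100
  = 10.0362 · 0.4150 / 0.0100
  = 416.50
Round up → n = 417 per group.

n = 417 per group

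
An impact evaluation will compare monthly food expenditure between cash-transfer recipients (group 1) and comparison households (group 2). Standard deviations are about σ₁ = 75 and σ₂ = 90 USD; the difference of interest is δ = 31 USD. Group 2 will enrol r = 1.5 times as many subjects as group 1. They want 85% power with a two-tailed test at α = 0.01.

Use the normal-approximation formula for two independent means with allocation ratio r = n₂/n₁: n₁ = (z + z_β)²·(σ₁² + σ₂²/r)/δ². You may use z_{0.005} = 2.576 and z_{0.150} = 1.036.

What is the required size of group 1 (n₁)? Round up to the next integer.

n₁ = 150

n₁ = (z_{α/2} + z_β)² · (σ₁² + σ₂²/r) / δ²
   = (2.576 + 1.036)² · (75² + 90²/1.5) / 31²
   = 13.0465 · (5625 + 5400) / 961
   = 13.0465 · 11025 / 961
   = 149.68
Round up → n₁ = 150; n₂ = r·n₁ = 1.5 × 150 = 225.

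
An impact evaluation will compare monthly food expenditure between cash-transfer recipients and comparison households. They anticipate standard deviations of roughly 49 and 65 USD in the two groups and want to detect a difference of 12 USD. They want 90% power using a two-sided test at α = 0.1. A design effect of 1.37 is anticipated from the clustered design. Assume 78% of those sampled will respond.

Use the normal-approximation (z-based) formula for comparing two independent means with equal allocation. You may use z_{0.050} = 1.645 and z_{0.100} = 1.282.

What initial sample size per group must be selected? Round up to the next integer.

n = 693 per group

n = (z_{α/2} + z_β)² · (σ₁² + σ₂²) / δ²
  = (1.645 + 1.282)² · (49² + 65² = 6626) / 12²
  = 8.5673 · 6626 / 144
  = 394.22
Design effect: 1.37 × 394.22 = 540.08.
Adjust for 78% response: 540.08 / 0.78 = 692.41.
Round up → n = 693 per group.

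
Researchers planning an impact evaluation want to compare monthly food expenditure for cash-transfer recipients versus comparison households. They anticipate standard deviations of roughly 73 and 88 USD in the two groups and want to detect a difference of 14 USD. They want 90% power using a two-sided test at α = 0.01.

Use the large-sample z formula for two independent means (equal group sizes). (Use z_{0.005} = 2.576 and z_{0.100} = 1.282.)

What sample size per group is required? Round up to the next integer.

n = (z_{α/2} + z_β)² · (σ₁² + σ₂²) / δ²
  = (2.576 + 1.282)² · (73² + 88² = 13073) / 14²
  = 14.8842 · 13073 / 196
  = 992.76
Round up → n = 993 per group.

n = 993 per group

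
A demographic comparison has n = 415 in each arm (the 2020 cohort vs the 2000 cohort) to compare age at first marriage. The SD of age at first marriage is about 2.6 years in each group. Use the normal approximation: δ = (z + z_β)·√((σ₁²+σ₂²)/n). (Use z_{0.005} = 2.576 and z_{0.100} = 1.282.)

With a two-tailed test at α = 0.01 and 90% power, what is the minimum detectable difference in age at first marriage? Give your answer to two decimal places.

Minimum detectable difference ≈ 0.70 years

δ = (z_{α/2} + z_β) · √((σ₁²+σ₂²)/n)
  = (2.576 + 1.282) · √(13.52/415)
  = 3.858 · √0.03258
  = 3.858 · 0.1805
  = 0.6963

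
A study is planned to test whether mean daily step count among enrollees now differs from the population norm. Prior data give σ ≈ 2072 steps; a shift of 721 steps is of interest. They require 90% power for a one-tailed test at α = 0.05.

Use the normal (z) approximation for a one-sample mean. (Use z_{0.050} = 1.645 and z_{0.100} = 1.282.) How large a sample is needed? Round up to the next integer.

n = (z_α + z_β)² · σ² / δ²
  = (1.645 + 1.282)² · 2072² / 721²
  = 8.5673 · 4293184 / 519841
  = 70.75
Round up → n = 71.

n = 71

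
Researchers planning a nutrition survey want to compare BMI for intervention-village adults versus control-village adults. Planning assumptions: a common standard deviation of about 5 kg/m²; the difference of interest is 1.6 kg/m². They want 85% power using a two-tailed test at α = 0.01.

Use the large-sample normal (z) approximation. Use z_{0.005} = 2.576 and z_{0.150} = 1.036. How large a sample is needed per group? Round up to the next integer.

n = 255 per group

n = (z_{α/2} + z_β)² · (σ₁² + σ₂²) / δ²
  = (2.576 + 1.036)² · (2·5² = 50) / 1.6²
  = 13.0465 · 50 / 2.56
  = 254.82
Round up → n = 255 per group.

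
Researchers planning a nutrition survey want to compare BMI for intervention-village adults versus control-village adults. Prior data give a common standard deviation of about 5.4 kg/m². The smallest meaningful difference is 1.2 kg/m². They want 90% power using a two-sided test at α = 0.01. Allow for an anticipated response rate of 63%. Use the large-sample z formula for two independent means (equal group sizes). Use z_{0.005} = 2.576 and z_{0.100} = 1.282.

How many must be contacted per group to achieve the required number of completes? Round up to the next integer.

n = 957 per group

n = (z_{α/2} + z_β)² · (σ₁² + σ₂²) / δ²
  = (2.576 + 1.282)² · (2·5.4² = 58.32) / 1.2²
  = 14.8842 · 58.32 / 1.44
  = 602.81
Adjust for 63% response: 602.81 / 0.63 = 956.84.
Round up → n = 957 per group.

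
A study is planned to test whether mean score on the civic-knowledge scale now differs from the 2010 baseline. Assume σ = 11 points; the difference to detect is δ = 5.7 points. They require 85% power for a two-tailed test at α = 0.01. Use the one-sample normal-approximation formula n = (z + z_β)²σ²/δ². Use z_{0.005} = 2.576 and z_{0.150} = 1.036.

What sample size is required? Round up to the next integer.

n = (z_{α/2} + z_β)² · σ² / δ²
  = (2.576 + 1.036)² · 11² / 5.7²
  = 13.0465 · 121 / 32.49
  = 48.59
Round up → n = 49.

n = 49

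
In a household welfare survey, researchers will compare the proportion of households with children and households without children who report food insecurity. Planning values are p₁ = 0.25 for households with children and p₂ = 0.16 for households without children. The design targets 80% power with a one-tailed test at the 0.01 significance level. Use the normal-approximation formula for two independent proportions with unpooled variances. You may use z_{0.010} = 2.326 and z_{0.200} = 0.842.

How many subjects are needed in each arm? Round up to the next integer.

n = 399 per group

n = (z_α + z_β)² · [p₁(1−p₁) + p₂(1−p₂)] / (p₁ − p₂)²
  = (2.326 + 0.842)² · (0.25·0.75 + 0.16·0.84) / (0.09)²
  = (3.168)² · (0.1875 + 0.1344) / 0.0081
  = 10.0362 · 0.3219 / 0.0081
  = 398.85
Round up → n = 399 per group.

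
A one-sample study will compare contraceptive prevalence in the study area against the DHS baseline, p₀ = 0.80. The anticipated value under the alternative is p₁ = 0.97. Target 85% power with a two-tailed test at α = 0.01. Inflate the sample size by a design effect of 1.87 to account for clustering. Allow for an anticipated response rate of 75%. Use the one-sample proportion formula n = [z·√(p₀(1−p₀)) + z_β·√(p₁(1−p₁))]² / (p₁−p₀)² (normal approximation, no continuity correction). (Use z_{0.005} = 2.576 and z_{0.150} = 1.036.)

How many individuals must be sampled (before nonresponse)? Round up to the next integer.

n = [z_{α/2}·√(p₀q₀) + z_β·√(p₁q₁)]² / (p₁ − p₀)²
  = [2.576·√(0.80·0.20) + 1.036·√(0.97·0.03)]² / (0.17)²
  = [2.576·0.4000 + 1.036·0.1706]² / 0.0289
  = [1.2071]² / 0.0289
  = 50.42
Design effect: 1.87 × 50.42 = 94.29.
Adjust for 75% response: 94.29 / 0.75 = 125.72.
Round up → n = 126.

n = 126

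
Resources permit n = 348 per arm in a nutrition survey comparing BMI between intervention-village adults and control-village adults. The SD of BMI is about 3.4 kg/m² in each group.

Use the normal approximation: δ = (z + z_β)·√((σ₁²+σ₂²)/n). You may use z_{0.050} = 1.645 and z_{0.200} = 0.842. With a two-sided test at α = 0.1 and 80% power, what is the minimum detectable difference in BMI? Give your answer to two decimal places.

δ = (z_{α/2} + z_β) · √((σ₁²+σ₂²)/n)
  = (1.645 + 0.842) · √(23.12/348)
  = 2.487 · √0.06644
  = 2.487 · 0.2578
  = 0.6410

Minimum detectable difference ≈ 0.64 kg/m²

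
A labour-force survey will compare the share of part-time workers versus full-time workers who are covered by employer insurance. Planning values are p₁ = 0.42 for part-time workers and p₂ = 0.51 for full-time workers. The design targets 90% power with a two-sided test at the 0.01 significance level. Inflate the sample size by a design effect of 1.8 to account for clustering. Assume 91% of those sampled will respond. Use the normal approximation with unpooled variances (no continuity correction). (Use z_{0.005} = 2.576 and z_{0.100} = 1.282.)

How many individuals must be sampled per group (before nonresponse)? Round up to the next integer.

n = (z_{α/2} + z_β)² · [p₁(1−p₁) + p₂(1−p₂)] / (p₁ − p₂)²
  = (2.576 + 1.282)² · (0.42·0.58 + 0.51·0.49) / (-0.09)²
  = (3.858)² · (0.2436 + 0.2499) / 0.0081
  = 14.8842 · 0.4935 / 0.0081
  = 906.83
Design effect: 1.8 × 906.83 = 1632.30.
Adjust for 91% response: 1632.30 / 0.91 = 1793.73.
Round up → n = 1794 per group.

n = 1794 per group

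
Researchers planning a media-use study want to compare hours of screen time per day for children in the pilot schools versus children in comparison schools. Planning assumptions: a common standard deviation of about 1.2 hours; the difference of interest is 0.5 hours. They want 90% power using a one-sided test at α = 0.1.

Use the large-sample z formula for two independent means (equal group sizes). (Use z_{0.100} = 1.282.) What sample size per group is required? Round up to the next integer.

n = (z_α + z_β)² · (σ₁² + σ₂²) / δ²
  = (1.282 + 1.282)² · (2·1.2² = 2.88) / 0.5²
  = 6.5741 · 2.88 / 0.25
  = 75.73
Round up → n = 76 per group.

n = 76 per group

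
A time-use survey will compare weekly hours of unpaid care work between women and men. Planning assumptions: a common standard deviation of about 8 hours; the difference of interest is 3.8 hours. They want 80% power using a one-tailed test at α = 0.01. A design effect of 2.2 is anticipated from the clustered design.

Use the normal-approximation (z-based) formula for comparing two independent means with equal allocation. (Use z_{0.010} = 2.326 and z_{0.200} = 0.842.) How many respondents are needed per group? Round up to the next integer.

n = 196 per group

n = (z_α + z_β)² · (σ₁² + σ₂²) / δ²
  = (2.326 + 0.842)² · (2·8² = 128) / 3.8²
  = 10.0362 · 128 / 14.44
  = 88.96
Design effect: 2.2 × 88.96 = 195.72.
Round up → n = 196 per group.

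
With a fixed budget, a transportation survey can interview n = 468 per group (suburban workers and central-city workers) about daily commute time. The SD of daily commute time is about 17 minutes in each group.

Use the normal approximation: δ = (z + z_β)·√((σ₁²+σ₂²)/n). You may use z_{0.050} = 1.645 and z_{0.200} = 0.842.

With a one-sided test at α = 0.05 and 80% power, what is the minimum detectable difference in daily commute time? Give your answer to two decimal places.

δ = (z_α + z_β) · √((σ₁²+σ₂²)/n)
  = (1.645 + 0.842) · √(578/468)
  = 2.487 · √1.235
  = 2.487 · 1.1113
  = 2.7639

Minimum detectable difference ≈ 2.76 minutes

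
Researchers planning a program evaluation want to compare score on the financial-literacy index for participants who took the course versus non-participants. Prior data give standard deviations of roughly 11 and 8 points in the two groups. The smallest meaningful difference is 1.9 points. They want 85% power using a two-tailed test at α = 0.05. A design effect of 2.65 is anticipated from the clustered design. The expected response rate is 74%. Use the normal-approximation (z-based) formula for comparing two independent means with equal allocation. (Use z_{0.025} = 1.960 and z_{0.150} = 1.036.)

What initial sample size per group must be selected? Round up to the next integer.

n = (z_{α/2} + z_β)² · (σ₁² + σ₂²) / δ²
  = (1.960 + 1.036)² · (11² + 8² = 185) / 1.9²
  = 8.9760 · 185 / 3.61
  = 459.99
Design effect: 2.65 × 459.99 = 1218.97.
Adjust for 74% response: 1218.97 / 0.74 = 1647.26.
Round up → n = 1648 per group.

n = 1648 per group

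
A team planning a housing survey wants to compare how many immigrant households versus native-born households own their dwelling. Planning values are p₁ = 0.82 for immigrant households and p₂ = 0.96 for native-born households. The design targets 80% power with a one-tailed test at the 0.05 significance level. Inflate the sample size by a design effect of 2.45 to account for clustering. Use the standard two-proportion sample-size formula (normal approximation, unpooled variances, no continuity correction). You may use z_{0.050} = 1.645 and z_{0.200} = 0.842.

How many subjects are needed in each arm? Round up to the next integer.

n = 144 per group

n = (z_α + z_β)² · [p₁(1−p₁) + p₂(1−p₂)] / (p₁ − p₂)²
  = (1.645 + 0.842)² · (0.82·0.18 + 0.96·0.04) / (-0.14)²
  = (2.487)² · (0.1476 + 0.0384) / 0.0196
  = 6.1852 · 0.1860 / 0.0196
  = 58.70
Design effect: 2.45 × 58.70 = 143.81.
Round up → n = 144 per group.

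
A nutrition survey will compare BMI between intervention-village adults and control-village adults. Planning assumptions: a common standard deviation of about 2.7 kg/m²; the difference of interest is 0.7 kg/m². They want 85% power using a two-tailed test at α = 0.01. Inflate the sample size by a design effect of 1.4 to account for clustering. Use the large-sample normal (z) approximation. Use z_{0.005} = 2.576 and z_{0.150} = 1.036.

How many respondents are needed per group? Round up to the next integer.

n = (z_{α/2} + z_β)² · (σ₁² + σ₂²) / δ²
  = (2.576 + 1.036)² · (2·2.7² = 14.58) / 0.7²
  = 13.0465 · 14.58 / 0.49
  = 388.20
Design effect: 1.4 × 388.20 = 543.48.
Round up → n = 544 per group.

n = 544 per group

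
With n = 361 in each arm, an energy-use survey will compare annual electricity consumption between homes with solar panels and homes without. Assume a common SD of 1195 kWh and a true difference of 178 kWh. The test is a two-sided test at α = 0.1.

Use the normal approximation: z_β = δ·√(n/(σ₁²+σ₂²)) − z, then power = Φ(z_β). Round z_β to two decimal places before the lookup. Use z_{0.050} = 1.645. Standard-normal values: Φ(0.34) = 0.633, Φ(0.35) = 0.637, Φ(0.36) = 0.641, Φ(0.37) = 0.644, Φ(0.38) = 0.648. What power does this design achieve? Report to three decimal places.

z_β = δ·√(n/(σ₁²+σ₂²)) − z_{α/2}
    = 178 · √(361/2856050) − 1.645
    = 178 · 0.01124 − 1.645
    = 2.0012 − 1.645 = 0.3562 → 0.36
Power = Φ(0.36) = 0.641.

Power ≈ 0.641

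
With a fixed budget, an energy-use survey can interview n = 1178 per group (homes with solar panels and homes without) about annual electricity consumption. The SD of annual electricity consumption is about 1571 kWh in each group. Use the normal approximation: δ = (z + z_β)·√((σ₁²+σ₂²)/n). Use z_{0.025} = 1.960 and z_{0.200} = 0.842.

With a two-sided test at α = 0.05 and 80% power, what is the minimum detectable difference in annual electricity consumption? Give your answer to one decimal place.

δ = (z_{α/2} + z_β) · √((σ₁²+σ₂²)/n)
  = (1.960 + 0.842) · √(4936082/1178)
  = 2.802 · √4190.2
  = 2.802 · 64.7319
  = 181.3789

Minimum detectable difference ≈ 181.4 kWh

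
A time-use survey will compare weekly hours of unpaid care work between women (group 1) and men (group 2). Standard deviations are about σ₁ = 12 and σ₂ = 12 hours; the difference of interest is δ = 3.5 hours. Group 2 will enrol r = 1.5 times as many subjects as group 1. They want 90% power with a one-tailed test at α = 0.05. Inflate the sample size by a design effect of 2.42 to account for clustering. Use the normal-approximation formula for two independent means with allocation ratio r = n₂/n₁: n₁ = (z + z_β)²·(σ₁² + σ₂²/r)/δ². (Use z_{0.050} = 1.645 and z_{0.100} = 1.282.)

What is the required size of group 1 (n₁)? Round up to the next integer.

n₁ = 407

n₁ = (z_α + z_β)² · (σ₁² + σ₂²/r) / δ²
   = (1.645 + 1.282)² · (12² + 12²/1.5) / 3.5²
   = 8.5673 · (144 + 96) / 12.25
   = 8.5673 · 240 / 12.25
   = 167.85
Design effect: 2.42 × 167.85 = 406.20.
Round up → n₁ = 407; n₂ = r·n₁ = 1.5 × 407 = 611.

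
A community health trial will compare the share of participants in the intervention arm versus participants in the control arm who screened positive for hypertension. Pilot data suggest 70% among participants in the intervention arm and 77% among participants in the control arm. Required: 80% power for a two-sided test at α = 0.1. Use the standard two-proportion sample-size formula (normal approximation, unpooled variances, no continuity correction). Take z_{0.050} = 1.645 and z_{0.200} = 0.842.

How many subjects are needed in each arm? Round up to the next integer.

n = 489 per group

n = (z_{α/2} + z_β)² · [p₁(1−p₁) + p₂(1−p₂)] / (p₁ − p₂)²
  = (1.645 + 0.842)² · (0.70·0.30 + 0.77·0.23) / (-0.07)²
  = (2.487)² · (0.2100 + 0.1771) / 0.0049
  = 6.1852 · 0.3871 / 0.0049
  = 488.63
Round up → n = 489 per group.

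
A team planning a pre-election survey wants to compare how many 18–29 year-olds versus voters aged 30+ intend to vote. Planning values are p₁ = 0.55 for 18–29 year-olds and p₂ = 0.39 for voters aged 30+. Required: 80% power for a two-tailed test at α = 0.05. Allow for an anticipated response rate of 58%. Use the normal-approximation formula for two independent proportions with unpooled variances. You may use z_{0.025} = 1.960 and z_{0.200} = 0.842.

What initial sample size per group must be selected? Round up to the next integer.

n = 257 per group

n = (z_{α/2} + z_β)² · [p₁(1−p₁) + p₂(1−p₂)] / (p₁ − p₂)²
  = (1.960 + 0.842)² · (0.55·0.45 + 0.39·0.61) / (0.16)²
  = (2.802)² · (0.2475 + 0.2379) / 0.0256
  = 7.8512 · 0.4854 / 0.0256
  = 148.87
Adjust for 58% response: 148.87 / 0.58 = 256.67.
Round up → n = 257 per group.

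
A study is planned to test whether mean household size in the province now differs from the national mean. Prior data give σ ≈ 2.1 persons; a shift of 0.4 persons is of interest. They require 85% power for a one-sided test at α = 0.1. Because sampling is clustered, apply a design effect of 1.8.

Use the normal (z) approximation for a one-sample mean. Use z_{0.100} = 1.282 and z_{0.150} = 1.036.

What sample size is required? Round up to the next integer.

n = (z_α + z_β)² · σ² / δ²
  = (1.282 + 1.036)² · 2.1² / 0.4²
  = 5.3731 · 4.41 / 0.16
  = 148.10
Design effect: 1.8 × 148.10 = 266.57.
Round up → n = 267.

n = 267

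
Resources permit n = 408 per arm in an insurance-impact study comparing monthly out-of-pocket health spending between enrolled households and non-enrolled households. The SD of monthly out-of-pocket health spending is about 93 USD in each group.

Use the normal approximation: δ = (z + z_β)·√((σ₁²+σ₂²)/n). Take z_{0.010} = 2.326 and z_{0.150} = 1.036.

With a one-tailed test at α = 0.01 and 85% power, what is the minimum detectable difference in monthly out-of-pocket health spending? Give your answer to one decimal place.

Minimum detectable difference ≈ 21.9 USD

δ = (z_α + z_β) · √((σ₁²+σ₂²)/n)
  = (2.326 + 1.036) · √(17298/408)
  = 3.362 · √42.3971
  = 3.362 · 6.5113
  = 21.8910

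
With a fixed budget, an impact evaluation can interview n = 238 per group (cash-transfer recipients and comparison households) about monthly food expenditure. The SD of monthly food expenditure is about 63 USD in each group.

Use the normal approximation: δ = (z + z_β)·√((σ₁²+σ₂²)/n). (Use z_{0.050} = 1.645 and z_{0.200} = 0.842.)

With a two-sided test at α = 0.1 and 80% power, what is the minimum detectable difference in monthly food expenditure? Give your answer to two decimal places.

δ = (z_{α/2} + z_β) · √((σ₁²+σ₂²)/n)
  = (1.645 + 0.842) · √(7938/238)
  = 2.487 · √33.3529
  = 2.487 · 5.7752
  = 14.3629

Minimum detectable difference ≈ 14.36 USD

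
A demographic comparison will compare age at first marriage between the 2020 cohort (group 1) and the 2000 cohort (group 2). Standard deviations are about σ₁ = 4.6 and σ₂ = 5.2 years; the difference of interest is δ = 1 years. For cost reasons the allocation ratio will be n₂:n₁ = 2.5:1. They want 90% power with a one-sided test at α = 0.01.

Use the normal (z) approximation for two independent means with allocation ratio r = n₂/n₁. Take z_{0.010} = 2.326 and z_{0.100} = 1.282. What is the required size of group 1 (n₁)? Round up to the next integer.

n₁ = 417

n₁ = (z_α + z_β)² · (σ₁² + σ₂²/r) / δ²
   = (2.326 + 1.282)² · (4.6² + 5.2²/2.5) / 1²
   = 13.0177 · (21.16 + 10.816) / 1
   = 13.0177 · 31.976 / 1
   = 416.25
Round up → n₁ = 417; n₂ = r·n₁ = 2.5 × 417 = 1043.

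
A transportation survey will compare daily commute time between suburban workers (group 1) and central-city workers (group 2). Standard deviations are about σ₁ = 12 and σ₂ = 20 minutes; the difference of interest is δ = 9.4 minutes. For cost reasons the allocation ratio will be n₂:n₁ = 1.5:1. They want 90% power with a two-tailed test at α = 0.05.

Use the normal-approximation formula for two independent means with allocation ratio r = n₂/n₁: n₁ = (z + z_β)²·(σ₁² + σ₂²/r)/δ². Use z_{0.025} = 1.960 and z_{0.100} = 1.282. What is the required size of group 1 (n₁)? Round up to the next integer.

n₁ = (z_{α/2} + z_β)² · (σ₁² + σ₂²/r) / δ²
   = (1.960 + 1.282)² · (12² + 20²/1.5) / 9.4²
   = 10.5106 · (144 + 266.6667) / 88.36
   = 10.5106 · 410.6667 / 88.36
   = 48.85
Round up → n₁ = 49; n₂ = r·n₁ = 1.5 × 49 = 74.

n₁ = 49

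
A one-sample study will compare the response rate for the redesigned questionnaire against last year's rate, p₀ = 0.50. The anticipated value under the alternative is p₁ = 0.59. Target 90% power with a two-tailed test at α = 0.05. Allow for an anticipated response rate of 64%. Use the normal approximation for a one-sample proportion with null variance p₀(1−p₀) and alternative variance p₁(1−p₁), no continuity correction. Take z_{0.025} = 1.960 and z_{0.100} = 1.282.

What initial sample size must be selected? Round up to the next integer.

n = 501

n = [z_{α/2}·√(p₀q₀) + z_β·√(p₁q₁)]² / (p₁ − p₀)²
  = [1.960·√(0.50·0.50) + 1.282·√(0.59·0.41)]² / (0.09)²
  = [1.960·0.5000 + 1.282·0.4918]² / 0.0081
  = [1.6105]² / 0.0081
  = 320.22
Adjust for 64% response: 320.22 / 0.64 = 500.35.
Round up → n = 501.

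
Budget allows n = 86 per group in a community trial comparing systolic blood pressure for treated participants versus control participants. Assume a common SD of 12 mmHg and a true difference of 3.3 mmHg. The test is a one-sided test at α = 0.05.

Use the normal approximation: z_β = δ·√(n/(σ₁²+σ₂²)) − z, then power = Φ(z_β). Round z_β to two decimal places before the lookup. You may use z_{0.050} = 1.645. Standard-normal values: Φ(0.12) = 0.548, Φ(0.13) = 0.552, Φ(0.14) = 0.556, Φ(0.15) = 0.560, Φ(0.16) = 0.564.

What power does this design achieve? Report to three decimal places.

Power ≈ 0.564

z_β = δ·√(n/(σ₁²+σ₂²)) − z_α
    = 3.3 · √(86/288) − 1.645
    = 3.3 · 0.54645 − 1.645
    = 1.8033 − 1.645 = 0.1583 → 0.16
Power = Φ(0.16) = 0.564.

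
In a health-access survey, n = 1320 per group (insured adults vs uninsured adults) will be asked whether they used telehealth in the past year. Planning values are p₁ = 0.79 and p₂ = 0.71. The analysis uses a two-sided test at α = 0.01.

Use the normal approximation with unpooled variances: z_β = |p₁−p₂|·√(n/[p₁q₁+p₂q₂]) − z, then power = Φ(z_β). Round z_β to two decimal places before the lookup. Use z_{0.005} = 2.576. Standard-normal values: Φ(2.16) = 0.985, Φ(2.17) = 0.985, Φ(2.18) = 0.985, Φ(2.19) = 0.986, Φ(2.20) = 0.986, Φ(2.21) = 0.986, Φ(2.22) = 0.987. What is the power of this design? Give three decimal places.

Power ≈ 0.986

z_β = |p₁−p₂|·√(n/[p₁q₁+p₂q₂]) − z_{α/2}
    = 0.08 · √(1320/0.3718) − 2.576
    = 0.08 · 59.5844 − 2.576
    = 4.7667 − 2.576 = 2.1907 → 2.19
Power = Φ(2.19) = 0.986.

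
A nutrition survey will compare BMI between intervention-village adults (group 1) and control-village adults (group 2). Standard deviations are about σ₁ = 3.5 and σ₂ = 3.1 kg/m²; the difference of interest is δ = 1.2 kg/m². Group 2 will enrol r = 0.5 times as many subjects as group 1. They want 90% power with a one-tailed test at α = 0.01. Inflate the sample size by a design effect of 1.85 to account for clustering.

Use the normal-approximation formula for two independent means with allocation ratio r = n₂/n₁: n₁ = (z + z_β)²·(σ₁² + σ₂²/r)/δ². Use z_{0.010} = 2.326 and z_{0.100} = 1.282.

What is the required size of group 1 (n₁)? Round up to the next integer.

n₁ = (z_α + z_β)² · (σ₁² + σ₂²/r) / δ²
   = (2.326 + 1.282)² · (3.5² + 3.1²/0.5) / 1.2²
   = 13.0177 · (12.25 + 19.22) / 1.44
   = 13.0177 · 31.47 / 1.44
   = 284.49
Design effect: 1.85 × 284.49 = 526.31.
Round up → n₁ = 527; n₂ = r·n₁ = 0.5 × 527 = 264.

n₁ = 527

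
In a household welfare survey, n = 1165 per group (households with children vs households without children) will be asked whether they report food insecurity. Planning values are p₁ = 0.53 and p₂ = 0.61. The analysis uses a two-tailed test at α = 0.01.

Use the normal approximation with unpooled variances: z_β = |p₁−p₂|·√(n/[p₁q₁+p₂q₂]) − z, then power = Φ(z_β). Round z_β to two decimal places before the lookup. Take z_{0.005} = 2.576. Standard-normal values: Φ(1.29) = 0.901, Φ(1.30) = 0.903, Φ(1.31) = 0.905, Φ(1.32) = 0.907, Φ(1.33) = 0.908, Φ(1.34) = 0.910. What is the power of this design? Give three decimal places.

z_β = |p₁−p₂|·√(n/[p₁q₁+p₂q₂]) − z_{α/2}
    = 0.08 · √(1165/0.4870) − 2.576
    = 0.08 · 48.9101 − 2.576
    = 3.9128 − 2.576 = 1.3368 → 1.34
Power = Φ(1.34) = 0.910.

Power ≈ 0.910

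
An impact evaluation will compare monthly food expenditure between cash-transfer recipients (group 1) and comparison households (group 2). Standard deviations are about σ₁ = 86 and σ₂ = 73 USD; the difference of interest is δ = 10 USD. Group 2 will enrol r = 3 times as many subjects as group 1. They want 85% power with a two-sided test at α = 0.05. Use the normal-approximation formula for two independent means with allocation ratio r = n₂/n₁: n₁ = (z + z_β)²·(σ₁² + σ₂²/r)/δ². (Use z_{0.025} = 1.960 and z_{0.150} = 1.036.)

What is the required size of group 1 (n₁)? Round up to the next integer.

n₁ = (z_{α/2} + z_β)² · (σ₁² + σ₂²/r) / δ²
   = (1.960 + 1.036)² · (86² + 73²/3) / 10²
   = 8.9760 · (7396 + 1776.3) / 100
   = 8.9760 · 9172.3 / 100
   = 823.31
Round up → n₁ = 824; n₂ = r·n₁ = 3 × 824 = 2472.

n₁ = 824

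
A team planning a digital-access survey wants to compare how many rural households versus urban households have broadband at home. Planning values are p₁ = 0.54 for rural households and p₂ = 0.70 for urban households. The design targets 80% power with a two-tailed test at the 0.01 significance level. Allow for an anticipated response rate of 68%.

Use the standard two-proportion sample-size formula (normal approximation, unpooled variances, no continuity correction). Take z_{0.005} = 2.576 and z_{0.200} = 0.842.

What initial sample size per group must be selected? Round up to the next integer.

n = 308 per group

n = (z_{α/2} + z_β)² · [p₁(1−p₁) + p₂(1−p₂)] / (p₁ − p₂)²
  = (2.576 + 0.842)² · (0.54·0.46 + 0.70·0.30) / (-0.16)²
  = (3.418)² · (0.2484 + 0.2100) / 0.0256
  = 11.6827 · 0.4584 / 0.0256
  = 209.19
Adjust for 68% response: 209.19 / 0.68 = 307.64.
Round up → n = 308 per group.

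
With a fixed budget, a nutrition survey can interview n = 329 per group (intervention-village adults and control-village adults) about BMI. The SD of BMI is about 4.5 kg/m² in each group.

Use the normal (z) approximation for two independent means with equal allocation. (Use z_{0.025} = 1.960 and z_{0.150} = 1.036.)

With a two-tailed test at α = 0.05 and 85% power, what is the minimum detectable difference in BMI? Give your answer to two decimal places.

δ = (z_{α/2} + z_β) · √((σ₁²+σ₂²)/n)
  = (1.960 + 1.036) · √(40.5/329)
  = 2.996 · √0.1231
  = 2.996 · 0.3509
  = 1.0512

Minimum detectable difference ≈ 1.05 kg/m²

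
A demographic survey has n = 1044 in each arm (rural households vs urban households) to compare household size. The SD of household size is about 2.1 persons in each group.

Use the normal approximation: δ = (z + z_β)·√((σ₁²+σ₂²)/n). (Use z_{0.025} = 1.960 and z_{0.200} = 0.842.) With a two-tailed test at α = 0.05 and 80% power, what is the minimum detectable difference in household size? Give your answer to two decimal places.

δ = (z_{α/2} + z_β) · √((σ₁²+σ₂²)/n)
  = (1.960 + 0.842) · √(8.82/1044)
  = 2.802 · √0.00845
  = 2.802 · 0.0919
  = 0.2575

Minimum detectable difference ≈ 0.26 persons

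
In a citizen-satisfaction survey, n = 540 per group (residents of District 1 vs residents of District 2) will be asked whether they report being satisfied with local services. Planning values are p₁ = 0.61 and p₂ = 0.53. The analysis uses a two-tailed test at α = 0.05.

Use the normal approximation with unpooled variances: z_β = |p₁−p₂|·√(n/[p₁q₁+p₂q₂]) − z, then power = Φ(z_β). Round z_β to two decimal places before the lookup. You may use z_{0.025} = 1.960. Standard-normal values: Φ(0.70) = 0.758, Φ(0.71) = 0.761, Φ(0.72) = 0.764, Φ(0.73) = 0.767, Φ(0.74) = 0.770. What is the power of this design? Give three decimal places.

Power ≈ 0.758

z_β = |p₁−p₂|·√(n/[p₁q₁+p₂q₂]) − z_{α/2}
    = 0.08 · √(540/0.4870) − 1.960
    = 0.08 · 33.2991 − 1.960
    = 2.6639 − 1.960 = 0.7039 → 0.70
Power = Φ(0.70) = 0.758.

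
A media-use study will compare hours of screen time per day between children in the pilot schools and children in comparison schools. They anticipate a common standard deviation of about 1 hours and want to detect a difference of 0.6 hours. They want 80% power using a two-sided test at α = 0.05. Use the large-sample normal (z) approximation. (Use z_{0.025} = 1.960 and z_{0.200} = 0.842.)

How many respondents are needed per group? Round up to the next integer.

n = (z_{α/2} + z_β)² · (σ₁² + σ₂²) / δ²
  = (1.960 + 0.842)² · (2·1² = 2) / 0.6²
  = 7.8512 · 2 / 0.36
  = 43.62
Round up → n = 44 per group.

n = 44 per group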